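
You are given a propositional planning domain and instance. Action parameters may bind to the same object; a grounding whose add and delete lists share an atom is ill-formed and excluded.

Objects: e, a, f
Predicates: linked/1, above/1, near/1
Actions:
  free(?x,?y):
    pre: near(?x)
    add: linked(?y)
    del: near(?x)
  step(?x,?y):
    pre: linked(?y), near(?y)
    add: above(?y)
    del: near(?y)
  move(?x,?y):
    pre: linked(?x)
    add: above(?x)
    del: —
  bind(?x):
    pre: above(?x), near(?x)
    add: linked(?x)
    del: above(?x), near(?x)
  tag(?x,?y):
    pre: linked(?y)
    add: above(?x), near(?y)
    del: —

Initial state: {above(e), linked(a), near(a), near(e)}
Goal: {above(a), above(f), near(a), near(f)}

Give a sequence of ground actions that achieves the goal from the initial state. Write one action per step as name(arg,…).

1. free(e,f)  →  {above(e), linked(a), linked(f), near(a)}
2. move(a,e)  →  {above(a), above(e), linked(a), linked(f), near(a)}
3. tag(f,f)  →  {above(a), above(e), above(f), linked(a), linked(f), near(a), near(f)}

free(e,f); move(a,e); tag(f,f)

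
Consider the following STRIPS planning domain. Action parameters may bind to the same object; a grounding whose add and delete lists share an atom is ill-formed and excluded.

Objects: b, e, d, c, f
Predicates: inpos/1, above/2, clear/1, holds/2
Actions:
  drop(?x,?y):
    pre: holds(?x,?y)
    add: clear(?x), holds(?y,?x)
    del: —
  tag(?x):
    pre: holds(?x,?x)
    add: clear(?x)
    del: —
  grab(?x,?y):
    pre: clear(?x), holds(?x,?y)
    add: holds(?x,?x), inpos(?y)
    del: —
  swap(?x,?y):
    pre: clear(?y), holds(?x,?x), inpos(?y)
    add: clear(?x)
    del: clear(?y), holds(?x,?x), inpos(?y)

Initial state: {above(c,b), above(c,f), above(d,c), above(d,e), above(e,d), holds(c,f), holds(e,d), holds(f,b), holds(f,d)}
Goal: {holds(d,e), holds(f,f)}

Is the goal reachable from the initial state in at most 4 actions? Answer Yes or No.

1. drop(e,d)  →  {above(c,b), above(c,f), above(d,c), above(d,e), above(e,d), clear(e), holds(c,f), holds(d,e), holds(e,d), holds(f,b), holds(f,d)}
2. drop(f,b)  →  {above(c,b), above(c,f), above(d,c), above(d,e), above(e,d), clear(e), clear(f), holds(b,f), holds(c,f), holds(d,e), holds(e,d), holds(f,b), holds(f,d)}
3. grab(f,b)  →  {above(c,b), above(c,f), above(d,c), above(d,e), above(e,d), clear(e), clear(f), holds(b,f), holds(c,f), holds(d,e), holds(e,d), holds(f,b), holds(f,d), holds(f,f), inpos(b)}
optimal plan length = 3; 3 ≤ 4

Yes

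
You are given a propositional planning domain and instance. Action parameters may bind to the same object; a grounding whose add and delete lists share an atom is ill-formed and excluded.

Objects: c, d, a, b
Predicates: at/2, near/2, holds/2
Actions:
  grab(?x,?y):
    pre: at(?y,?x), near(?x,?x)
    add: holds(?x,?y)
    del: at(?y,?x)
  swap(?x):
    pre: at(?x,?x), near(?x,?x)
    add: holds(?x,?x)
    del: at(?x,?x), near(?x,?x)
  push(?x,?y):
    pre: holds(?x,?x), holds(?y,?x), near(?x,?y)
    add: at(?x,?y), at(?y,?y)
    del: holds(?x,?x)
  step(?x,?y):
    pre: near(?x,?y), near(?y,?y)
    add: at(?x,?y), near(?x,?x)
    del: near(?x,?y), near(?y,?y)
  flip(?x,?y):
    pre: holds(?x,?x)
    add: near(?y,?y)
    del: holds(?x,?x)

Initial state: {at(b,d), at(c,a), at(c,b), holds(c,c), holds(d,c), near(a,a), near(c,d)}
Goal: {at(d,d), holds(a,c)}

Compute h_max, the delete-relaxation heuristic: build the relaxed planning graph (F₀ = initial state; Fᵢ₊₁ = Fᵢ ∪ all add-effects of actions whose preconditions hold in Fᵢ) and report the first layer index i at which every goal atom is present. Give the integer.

F0 = init (7 atoms)
F1 = F0 ∪ {at(c,d), at(d,d), holds(a,c), near(b,b), near(c,c), near(d,d)}  (13 atoms)
goal ⊆ F1  ⇒  h_max = 1

1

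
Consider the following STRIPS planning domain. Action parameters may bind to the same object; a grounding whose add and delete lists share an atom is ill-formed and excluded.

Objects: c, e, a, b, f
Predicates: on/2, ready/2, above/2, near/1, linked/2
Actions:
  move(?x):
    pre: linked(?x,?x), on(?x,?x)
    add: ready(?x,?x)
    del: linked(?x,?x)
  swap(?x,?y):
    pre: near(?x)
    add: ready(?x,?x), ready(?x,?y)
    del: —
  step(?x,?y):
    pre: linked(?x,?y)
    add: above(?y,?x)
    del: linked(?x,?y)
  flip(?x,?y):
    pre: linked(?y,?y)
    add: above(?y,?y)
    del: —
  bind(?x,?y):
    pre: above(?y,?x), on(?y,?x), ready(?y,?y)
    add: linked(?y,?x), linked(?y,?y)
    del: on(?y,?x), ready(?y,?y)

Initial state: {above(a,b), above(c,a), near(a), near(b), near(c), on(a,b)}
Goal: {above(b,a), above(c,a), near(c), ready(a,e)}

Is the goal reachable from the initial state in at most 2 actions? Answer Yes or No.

No

1. swap(a,e)  →  {above(a,b), above(c,a), near(a), near(b), near(c), on(a,b), ready(a,a), ready(a,e)}
2. bind(b,a)  →  {above(a,b), above(c,a), linked(a,a), linked(a,b), near(a), near(b), near(c), ready(a,e)}
3. step(a,b)  →  {above(a,b), above(b,a), above(c,a), linked(a,a), near(a), near(b), near(c), ready(a,e)}
optimal plan length = 3; 3 > 2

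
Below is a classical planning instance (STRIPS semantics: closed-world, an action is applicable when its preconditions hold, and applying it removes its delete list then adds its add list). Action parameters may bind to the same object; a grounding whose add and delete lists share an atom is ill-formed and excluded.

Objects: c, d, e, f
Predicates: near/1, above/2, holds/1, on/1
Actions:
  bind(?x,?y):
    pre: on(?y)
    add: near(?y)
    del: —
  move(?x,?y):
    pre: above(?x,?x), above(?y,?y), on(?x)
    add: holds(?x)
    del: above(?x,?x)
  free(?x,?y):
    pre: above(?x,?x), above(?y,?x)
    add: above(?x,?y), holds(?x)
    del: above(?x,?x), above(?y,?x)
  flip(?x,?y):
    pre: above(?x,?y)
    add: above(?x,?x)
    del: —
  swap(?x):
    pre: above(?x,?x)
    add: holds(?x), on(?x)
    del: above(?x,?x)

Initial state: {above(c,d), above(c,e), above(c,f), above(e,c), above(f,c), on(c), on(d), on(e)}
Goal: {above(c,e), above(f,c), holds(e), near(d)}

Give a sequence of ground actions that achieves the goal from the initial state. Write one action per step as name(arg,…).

bind(c,d); flip(e,c); move(e,e)

1. bind(c,d)  →  {above(c,d), above(c,e), above(c,f), above(e,c), above(f,c), near(d), on(c), on(d), on(e)}
2. flip(e,c)  →  {above(c,d), above(c,e), above(c,f), above(e,c), above(e,e), above(f,c), near(d), on(c), on(d), on(e)}
3. move(e,e)  →  {above(c,d), above(c,e), above(c,f), above(e,c), above(f,c), holds(e), near(d), on(c), on(d), on(e)}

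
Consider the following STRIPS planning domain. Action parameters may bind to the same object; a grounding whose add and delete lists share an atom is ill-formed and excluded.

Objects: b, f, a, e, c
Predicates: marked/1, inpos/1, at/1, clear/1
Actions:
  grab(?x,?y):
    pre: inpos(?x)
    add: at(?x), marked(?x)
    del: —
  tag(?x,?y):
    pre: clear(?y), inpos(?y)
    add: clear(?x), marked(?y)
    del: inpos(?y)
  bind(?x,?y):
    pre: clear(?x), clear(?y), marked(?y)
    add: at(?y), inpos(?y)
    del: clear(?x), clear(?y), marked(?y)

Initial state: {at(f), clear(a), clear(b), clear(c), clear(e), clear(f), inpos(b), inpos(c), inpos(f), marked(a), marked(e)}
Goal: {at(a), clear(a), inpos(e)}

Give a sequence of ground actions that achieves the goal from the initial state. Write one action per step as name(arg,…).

bind(b,a); tag(a,f); bind(f,e)

1. bind(b,a)  →  {at(a), at(f), clear(c), clear(e), clear(f), inpos(a), inpos(b), inpos(c), inpos(f), marked(e)}
2. tag(a,f)  →  {at(a), at(f), clear(a), clear(c), clear(e), clear(f), inpos(a), inpos(b), inpos(c), marked(e), marked(f)}
3. bind(f,e)  →  {at(a), at(e), at(f), clear(a), clear(c), inpos(a), inpos(b), inpos(c), inpos(e), marked(f)}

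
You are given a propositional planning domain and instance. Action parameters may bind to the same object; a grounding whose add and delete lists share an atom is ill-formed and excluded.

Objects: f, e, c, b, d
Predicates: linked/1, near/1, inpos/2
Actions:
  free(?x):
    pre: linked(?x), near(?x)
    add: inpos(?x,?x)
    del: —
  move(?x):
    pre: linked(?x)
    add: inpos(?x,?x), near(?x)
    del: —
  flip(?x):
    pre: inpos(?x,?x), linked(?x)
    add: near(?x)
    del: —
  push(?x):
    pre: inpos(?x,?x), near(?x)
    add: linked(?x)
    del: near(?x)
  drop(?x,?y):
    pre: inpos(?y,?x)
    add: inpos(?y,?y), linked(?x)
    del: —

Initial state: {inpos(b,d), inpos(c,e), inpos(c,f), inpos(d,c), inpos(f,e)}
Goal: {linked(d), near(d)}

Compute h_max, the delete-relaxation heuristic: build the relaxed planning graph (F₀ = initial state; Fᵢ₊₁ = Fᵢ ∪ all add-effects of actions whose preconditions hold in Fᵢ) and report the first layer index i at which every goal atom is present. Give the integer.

F0 = init (5 atoms)
F1 = F0 ∪ {inpos(b,b), inpos(c,c), inpos(d,d), inpos(f,f), linked(c), linked(d), linked(e), linked(f)}  (13 atoms)
F2 = F1 ∪ {inpos(e,e), linked(b), near(c), near(d), near(e), near(f)}  (19 atoms)
goal ⊆ F2  ⇒  h_max = 2

2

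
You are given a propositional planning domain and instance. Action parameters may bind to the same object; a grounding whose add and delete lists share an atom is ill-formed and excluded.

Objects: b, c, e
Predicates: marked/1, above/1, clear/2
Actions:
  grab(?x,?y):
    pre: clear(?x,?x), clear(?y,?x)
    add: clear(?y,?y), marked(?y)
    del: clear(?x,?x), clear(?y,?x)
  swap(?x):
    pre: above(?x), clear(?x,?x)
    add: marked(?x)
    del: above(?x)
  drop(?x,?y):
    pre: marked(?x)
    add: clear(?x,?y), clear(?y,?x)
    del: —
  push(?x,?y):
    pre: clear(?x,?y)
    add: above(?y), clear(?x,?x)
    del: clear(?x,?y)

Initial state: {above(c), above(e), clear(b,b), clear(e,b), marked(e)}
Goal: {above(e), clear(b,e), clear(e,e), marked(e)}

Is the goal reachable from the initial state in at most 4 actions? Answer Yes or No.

1. grab(b,e)  →  {above(c), above(e), clear(e,e), marked(e)}
2. drop(e,b)  →  {above(c), above(e), clear(b,e), clear(e,b), clear(e,e), marked(e)}
optimal plan length = 2; 2 ≤ 4

Yes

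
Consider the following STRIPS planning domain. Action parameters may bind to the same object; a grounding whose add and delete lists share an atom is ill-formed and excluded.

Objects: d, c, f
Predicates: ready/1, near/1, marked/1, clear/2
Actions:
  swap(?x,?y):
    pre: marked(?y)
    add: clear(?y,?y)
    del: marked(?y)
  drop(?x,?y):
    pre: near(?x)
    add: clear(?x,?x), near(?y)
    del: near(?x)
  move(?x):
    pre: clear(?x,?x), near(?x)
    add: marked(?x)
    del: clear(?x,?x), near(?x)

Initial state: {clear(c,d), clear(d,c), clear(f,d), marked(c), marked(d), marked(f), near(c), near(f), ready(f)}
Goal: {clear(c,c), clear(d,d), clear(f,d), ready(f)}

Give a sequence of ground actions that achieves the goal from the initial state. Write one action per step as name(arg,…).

1. swap(d,d)  →  {clear(c,d), clear(d,c), clear(d,d), clear(f,d), marked(c), marked(f), near(c), near(f), ready(f)}
2. swap(d,c)  →  {clear(c,c), clear(c,d), clear(d,c), clear(d,d), clear(f,d), marked(f), near(c), near(f), ready(f)}

swap(d,d); swap(d,c)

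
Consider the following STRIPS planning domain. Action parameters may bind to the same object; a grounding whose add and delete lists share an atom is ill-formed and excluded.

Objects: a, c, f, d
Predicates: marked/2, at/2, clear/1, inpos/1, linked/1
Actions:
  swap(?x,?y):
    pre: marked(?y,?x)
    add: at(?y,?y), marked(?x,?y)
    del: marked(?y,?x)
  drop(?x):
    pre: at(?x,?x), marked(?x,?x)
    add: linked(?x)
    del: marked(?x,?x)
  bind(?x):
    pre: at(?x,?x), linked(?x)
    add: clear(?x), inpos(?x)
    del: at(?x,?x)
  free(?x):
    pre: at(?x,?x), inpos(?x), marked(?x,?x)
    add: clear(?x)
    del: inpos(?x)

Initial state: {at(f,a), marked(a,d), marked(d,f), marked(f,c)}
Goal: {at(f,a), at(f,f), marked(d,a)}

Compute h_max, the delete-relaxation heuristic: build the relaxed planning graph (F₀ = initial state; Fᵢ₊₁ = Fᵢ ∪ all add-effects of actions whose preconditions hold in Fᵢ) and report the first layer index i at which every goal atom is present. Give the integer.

1

F0 = init (4 atoms)
F1 = F0 ∪ {at(a,a), at(d,d), at(f,f), marked(c,f), marked(d,a), marked(f,d)}  (10 atoms)
goal ⊆ F1  ⇒  h_max = 1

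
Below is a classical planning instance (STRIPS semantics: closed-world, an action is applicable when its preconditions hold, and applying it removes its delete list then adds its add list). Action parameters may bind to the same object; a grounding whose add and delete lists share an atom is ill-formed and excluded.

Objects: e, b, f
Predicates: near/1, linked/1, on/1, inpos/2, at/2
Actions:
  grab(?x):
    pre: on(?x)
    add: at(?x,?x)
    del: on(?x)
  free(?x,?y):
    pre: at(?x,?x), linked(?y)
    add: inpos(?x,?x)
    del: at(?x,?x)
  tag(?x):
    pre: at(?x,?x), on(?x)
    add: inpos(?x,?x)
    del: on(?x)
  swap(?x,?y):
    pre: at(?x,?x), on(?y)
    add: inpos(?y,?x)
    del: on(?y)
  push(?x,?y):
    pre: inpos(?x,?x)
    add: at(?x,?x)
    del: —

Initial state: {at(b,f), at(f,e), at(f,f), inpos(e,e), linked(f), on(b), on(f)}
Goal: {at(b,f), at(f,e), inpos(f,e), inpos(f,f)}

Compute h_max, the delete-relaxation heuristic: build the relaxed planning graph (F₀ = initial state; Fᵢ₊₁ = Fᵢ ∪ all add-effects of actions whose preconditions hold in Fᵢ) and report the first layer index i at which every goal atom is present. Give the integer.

F0 = init (7 atoms)
F1 = F0 ∪ {at(b,b), at(e,e), inpos(b,f), inpos(f,f)}  (11 atoms)
F2 = F1 ∪ {inpos(b,b), inpos(b,e), inpos(f,b), inpos(f,e)}  (15 atoms)
goal ⊆ F2  ⇒  h_max = 2

2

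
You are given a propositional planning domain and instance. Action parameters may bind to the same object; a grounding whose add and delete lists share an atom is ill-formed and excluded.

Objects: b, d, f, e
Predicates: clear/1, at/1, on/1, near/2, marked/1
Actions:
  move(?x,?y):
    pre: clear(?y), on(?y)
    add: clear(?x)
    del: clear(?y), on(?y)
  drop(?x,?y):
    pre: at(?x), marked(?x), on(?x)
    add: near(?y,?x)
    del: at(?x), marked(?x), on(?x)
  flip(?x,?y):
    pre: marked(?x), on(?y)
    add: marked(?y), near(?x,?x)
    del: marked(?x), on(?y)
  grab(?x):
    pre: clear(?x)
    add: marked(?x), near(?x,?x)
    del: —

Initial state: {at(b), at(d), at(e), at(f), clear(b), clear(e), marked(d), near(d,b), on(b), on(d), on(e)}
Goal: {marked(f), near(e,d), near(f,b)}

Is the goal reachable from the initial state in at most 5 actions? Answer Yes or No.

1. move(f,e)  →  {at(b), at(d), at(e), at(f), clear(b), clear(f), marked(d), near(d,b), on(b), on(d)}
2. drop(d,e)  →  {at(b), at(e), at(f), clear(b), clear(f), near(d,b), near(e,d), on(b)}
3. grab(b)  →  {at(b), at(e), at(f), clear(b), clear(f), marked(b), near(b,b), near(d,b), near(e,d), on(b)}
4. drop(b,f)  →  {at(e), at(f), clear(b), clear(f), near(b,b), near(d,b), near(e,d), near(f,b)}
5. grab(f)  →  {at(e), at(f), clear(b), clear(f), marked(f), near(b,b), near(d,b), near(e,d), near(f,b), near(f,f)}
optimal plan length = 5; 5 ≤ 5

Yes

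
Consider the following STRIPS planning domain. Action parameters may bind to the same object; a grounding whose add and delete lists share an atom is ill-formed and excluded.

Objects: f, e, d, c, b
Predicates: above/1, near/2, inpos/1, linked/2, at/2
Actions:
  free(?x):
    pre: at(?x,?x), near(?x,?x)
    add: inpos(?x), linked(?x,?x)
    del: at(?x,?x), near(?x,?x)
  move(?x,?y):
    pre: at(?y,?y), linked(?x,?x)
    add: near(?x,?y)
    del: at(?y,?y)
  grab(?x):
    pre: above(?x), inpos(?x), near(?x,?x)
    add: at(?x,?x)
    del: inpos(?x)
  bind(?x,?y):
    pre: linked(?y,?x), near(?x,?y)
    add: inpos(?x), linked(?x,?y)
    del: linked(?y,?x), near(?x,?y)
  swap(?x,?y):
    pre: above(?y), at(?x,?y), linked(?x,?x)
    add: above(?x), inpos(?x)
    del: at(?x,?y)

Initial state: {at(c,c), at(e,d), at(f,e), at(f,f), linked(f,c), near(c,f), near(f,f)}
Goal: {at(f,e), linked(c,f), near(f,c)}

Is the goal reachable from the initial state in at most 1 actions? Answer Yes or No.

No

1. free(f)  →  {at(c,c), at(e,d), at(f,e), inpos(f), linked(f,c), linked(f,f), near(c,f)}
2. move(f,c)  →  {at(e,d), at(f,e), inpos(f), linked(f,c), linked(f,f), near(c,f), near(f,c)}
3. bind(c,f)  →  {at(e,d), at(f,e), inpos(c), inpos(f), linked(c,f), linked(f,f), near(f,c)}
optimal plan length = 3; 3 > 1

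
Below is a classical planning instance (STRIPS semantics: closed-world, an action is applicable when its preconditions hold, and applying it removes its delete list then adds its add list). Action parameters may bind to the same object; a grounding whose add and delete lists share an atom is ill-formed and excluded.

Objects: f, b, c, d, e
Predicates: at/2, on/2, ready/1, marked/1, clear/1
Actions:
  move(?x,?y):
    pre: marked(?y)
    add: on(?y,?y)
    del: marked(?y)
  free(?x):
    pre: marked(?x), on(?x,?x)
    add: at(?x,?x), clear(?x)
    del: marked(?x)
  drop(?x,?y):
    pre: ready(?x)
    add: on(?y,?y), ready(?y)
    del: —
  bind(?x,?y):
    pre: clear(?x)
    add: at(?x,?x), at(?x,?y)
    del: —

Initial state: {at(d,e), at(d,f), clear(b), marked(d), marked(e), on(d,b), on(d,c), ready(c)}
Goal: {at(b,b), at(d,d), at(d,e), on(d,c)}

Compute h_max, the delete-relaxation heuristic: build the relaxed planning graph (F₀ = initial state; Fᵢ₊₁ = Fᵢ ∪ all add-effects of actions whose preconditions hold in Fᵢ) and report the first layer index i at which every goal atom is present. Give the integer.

F0 = init (8 atoms)
F1 = F0 ∪ {at(b,b), at(b,c), at(b,d), at(b,e), at(b,f), on(b,b), on(c,c), on(d,d), on(e,e), on(f,f), ready(b), ready(d), ready(e), ready(f)}  (22 atoms)
F2 = F1 ∪ {at(d,d), at(e,e), clear(d), clear(e)}  (26 atoms)
goal ⊆ F2  ⇒  h_max = 2

2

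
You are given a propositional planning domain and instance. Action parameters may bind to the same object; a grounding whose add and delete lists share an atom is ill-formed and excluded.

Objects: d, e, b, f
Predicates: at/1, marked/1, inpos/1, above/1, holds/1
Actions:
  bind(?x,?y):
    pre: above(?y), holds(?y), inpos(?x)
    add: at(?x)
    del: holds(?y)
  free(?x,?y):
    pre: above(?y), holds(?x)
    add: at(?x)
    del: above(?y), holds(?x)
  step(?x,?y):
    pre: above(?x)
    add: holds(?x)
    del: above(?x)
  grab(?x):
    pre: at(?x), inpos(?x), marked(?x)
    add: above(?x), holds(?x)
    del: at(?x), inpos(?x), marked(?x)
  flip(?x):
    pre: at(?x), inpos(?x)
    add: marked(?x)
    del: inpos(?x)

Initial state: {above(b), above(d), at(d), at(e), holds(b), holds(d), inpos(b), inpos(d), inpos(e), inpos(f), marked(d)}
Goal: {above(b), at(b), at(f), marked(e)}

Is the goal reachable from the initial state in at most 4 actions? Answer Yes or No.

Yes

1. bind(b,d)  →  {above(b), above(d), at(b), at(d), at(e), holds(b), inpos(b), inpos(d), inpos(e), inpos(f), marked(d)}
2. bind(f,b)  →  {above(b), above(d), at(b), at(d), at(e), at(f), inpos(b), inpos(d), inpos(e), inpos(f), marked(d)}
3. flip(e)  →  {above(b), above(d), at(b), at(d), at(e), at(f), inpos(b), inpos(d), inpos(f), marked(d), marked(e)}
optimal plan length = 3; 3 ≤ 4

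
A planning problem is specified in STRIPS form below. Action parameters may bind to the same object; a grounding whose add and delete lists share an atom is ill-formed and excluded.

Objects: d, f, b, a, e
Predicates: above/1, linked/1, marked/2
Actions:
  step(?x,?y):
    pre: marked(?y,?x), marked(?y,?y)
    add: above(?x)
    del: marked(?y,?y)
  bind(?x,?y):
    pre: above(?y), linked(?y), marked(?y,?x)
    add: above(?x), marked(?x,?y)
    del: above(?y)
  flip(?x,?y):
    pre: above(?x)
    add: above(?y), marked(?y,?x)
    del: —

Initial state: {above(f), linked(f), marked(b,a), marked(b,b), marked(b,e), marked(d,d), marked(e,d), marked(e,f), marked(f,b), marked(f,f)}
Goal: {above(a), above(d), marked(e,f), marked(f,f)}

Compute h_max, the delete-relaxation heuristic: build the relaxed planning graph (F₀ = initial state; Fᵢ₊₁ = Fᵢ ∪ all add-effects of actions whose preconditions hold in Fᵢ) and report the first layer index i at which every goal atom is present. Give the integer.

1

F0 = init (10 atoms)
F1 = F0 ∪ {above(a), above(b), above(d), above(e), marked(a,f), marked(b,f), marked(d,f)}  (17 atoms)
goal ⊆ F1  ⇒  h_max = 1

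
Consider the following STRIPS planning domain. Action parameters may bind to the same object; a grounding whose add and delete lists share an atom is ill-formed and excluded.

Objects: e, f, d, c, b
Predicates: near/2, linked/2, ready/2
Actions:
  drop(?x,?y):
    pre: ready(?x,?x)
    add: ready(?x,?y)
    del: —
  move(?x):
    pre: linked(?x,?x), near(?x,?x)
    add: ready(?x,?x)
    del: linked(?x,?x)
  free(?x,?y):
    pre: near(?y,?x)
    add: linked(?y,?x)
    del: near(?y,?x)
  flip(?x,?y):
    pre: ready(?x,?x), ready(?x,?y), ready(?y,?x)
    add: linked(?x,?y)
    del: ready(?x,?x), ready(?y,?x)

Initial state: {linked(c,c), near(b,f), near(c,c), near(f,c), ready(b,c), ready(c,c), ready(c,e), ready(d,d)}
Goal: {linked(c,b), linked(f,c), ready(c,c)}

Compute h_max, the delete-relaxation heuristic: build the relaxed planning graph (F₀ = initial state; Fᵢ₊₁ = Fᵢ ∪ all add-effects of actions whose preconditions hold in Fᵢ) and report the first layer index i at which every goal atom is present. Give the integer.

2

F0 = init (8 atoms)
F1 = F0 ∪ {linked(b,f), linked(d,d), linked(f,c), ready(c,b), ready(c,d), ready(c,f), ready(d,b), ready(d,c), ready(d,e), ready(d,f)}  (18 atoms)
F2 = F1 ∪ {linked(c,b), linked(c,d), linked(d,c)}  (21 atoms)
goal ⊆ F2  ⇒  h_max = 2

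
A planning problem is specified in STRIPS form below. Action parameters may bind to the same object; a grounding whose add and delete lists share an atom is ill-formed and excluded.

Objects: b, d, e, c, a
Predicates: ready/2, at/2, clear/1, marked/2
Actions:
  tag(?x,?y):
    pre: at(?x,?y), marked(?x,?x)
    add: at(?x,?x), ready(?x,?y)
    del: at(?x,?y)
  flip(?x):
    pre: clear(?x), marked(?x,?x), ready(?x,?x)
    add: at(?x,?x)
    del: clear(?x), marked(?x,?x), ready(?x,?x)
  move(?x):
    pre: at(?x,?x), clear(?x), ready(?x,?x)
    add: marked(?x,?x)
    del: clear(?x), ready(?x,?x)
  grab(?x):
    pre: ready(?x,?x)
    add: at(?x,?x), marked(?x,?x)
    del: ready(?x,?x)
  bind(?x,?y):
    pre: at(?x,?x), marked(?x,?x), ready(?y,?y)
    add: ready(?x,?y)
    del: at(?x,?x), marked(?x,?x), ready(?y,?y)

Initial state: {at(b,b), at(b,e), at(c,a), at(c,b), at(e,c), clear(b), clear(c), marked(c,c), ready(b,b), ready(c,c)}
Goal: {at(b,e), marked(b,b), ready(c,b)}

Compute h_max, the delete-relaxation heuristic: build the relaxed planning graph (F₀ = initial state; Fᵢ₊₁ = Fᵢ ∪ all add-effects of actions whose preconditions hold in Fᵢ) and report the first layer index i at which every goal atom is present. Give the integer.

1

F0 = init (10 atoms)
F1 = F0 ∪ {at(c,c), marked(b,b), ready(c,a), ready(c,b)}  (14 atoms)
goal ⊆ F1  ⇒  h_max = 1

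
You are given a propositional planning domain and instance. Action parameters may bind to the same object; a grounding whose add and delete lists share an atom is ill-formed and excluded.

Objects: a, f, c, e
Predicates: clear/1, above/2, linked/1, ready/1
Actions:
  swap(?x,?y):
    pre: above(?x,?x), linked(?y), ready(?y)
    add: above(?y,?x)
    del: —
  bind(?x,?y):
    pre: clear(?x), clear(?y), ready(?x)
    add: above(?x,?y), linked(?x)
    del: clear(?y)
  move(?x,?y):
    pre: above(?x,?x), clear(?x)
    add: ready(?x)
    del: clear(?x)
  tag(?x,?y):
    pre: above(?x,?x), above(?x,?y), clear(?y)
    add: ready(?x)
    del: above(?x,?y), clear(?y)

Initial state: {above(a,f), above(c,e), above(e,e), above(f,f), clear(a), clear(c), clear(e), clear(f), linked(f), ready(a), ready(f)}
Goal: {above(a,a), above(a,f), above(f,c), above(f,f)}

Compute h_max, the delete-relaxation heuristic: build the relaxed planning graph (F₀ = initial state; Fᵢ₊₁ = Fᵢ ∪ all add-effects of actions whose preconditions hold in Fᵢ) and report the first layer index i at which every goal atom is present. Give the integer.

1

F0 = init (11 atoms)
F1 = F0 ∪ {above(a,a), above(a,c), above(a,e), above(f,a), above(f,c), above(f,e), linked(a), ready(e)}  (19 atoms)
goal ⊆ F1  ⇒  h_max = 1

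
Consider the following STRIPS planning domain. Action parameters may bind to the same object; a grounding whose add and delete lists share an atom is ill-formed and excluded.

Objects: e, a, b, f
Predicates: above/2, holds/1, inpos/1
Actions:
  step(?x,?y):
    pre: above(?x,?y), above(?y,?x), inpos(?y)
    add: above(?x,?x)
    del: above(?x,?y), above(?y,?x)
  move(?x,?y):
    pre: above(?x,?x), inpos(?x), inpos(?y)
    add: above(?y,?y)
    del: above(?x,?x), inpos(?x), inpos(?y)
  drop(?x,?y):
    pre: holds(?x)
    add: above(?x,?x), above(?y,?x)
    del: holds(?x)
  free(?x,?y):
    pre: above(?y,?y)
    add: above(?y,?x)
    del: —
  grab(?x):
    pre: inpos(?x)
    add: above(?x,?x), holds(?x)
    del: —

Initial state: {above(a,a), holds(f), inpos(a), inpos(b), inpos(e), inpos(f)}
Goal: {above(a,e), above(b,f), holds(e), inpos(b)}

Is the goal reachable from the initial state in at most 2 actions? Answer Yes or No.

No

1. drop(f,b)  →  {above(a,a), above(b,f), above(f,f), inpos(a), inpos(b), inpos(e), inpos(f)}
2. free(e,a)  →  {above(a,a), above(a,e), above(b,f), above(f,f), inpos(a), inpos(b), inpos(e), inpos(f)}
3. grab(e)  →  {above(a,a), above(a,e), above(b,f), above(e,e), above(f,f), holds(e), inpos(a), inpos(b), inpos(e), inpos(f)}
optimal plan length = 3; 3 > 2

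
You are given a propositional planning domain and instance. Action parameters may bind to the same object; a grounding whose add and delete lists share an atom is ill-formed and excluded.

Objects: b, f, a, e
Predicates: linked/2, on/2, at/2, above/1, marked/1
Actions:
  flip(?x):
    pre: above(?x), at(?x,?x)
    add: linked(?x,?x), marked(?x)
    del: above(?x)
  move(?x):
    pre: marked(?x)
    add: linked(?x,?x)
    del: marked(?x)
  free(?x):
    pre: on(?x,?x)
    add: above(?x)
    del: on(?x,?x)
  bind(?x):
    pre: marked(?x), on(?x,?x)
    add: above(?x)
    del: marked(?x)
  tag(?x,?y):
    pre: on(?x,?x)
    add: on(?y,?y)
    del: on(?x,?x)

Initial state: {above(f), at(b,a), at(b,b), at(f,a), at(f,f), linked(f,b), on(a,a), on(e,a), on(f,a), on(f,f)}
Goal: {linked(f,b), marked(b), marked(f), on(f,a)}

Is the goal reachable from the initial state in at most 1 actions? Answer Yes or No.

1. flip(f)  →  {at(b,a), at(b,b), at(f,a), at(f,f), linked(f,b), linked(f,f), marked(f), on(a,a), on(e,a), on(f,a), on(f,f)}
2. tag(f,b)  →  {at(b,a), at(b,b), at(f,a), at(f,f), linked(f,b), linked(f,f), marked(f), on(a,a), on(b,b), on(e,a), on(f,a)}
3. free(b)  →  {above(b), at(b,a), at(b,b), at(f,a), at(f,f), linked(f,b), linked(f,f), marked(f), on(a,a), on(e,a), on(f,a)}
4. flip(b)  →  {at(b,a), at(b,b), at(f,a), at(f,f), linked(b,b), linked(f,b), linked(f,f), marked(b), marked(f), on(a,a), on(e,a), on(f,a)}
optimal plan length = 4; 4 > 1

No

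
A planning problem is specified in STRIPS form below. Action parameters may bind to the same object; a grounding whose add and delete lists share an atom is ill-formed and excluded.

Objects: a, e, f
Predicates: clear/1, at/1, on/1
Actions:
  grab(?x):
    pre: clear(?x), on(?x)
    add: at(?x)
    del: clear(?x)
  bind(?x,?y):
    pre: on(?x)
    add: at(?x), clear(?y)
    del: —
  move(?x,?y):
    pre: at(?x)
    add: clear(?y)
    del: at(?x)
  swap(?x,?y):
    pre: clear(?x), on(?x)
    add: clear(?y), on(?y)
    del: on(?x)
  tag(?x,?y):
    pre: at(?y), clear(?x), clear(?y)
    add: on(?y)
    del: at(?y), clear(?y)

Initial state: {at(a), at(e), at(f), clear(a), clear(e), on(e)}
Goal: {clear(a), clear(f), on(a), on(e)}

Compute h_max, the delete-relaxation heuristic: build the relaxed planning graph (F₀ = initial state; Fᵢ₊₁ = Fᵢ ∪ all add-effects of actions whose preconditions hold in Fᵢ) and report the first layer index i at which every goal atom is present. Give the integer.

1

F0 = init (6 atoms)
F1 = F0 ∪ {clear(f), on(a), on(f)}  (9 atoms)
goal ⊆ F1  ⇒  h_max = 1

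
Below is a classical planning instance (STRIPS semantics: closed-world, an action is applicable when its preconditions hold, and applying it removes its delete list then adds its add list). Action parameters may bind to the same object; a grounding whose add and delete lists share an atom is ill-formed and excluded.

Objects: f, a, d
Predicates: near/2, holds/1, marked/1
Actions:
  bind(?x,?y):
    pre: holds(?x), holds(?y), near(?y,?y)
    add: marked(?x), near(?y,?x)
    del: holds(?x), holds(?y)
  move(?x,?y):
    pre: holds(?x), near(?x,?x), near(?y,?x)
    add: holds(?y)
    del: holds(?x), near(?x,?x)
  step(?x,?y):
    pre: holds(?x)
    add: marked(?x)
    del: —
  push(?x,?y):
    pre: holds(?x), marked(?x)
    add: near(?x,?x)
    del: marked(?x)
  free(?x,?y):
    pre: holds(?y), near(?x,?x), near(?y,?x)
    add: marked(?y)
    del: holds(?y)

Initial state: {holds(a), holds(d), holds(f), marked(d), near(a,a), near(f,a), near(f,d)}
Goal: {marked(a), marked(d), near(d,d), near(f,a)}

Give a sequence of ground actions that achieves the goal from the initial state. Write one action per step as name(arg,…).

1. bind(a,a)  →  {holds(d), holds(f), marked(a), marked(d), near(a,a), near(f,a), near(f,d)}
2. push(d,f)  →  {holds(d), holds(f), marked(a), near(a,a), near(d,d), near(f,a), near(f,d)}
3. bind(d,d)  →  {holds(f), marked(a), marked(d), near(a,a), near(d,d), near(f,a), near(f,d)}

bind(a,a); push(d,f); bind(d,d)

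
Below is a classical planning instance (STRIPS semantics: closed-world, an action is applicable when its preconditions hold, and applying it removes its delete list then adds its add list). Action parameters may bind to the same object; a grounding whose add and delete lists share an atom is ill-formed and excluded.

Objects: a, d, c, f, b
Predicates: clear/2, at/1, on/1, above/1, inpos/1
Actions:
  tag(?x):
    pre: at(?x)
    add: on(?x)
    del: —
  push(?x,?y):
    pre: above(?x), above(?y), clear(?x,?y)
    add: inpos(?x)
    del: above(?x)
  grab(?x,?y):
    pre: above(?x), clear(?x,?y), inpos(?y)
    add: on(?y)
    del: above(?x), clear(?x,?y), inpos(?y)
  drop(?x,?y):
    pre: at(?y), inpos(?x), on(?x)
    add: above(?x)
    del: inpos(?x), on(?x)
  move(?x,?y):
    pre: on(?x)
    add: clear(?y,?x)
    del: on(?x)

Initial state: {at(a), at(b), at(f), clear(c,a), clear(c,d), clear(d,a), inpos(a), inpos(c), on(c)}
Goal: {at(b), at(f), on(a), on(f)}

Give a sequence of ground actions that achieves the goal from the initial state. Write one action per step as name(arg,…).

tag(a); tag(f)

1. tag(a)  →  {at(a), at(b), at(f), clear(c,a), clear(c,d), clear(d,a), inpos(a), inpos(c), on(a), on(c)}
2. tag(f)  →  {at(a), at(b), at(f), clear(c,a), clear(c,d), clear(d,a), inpos(a), inpos(c), on(a), on(c), on(f)}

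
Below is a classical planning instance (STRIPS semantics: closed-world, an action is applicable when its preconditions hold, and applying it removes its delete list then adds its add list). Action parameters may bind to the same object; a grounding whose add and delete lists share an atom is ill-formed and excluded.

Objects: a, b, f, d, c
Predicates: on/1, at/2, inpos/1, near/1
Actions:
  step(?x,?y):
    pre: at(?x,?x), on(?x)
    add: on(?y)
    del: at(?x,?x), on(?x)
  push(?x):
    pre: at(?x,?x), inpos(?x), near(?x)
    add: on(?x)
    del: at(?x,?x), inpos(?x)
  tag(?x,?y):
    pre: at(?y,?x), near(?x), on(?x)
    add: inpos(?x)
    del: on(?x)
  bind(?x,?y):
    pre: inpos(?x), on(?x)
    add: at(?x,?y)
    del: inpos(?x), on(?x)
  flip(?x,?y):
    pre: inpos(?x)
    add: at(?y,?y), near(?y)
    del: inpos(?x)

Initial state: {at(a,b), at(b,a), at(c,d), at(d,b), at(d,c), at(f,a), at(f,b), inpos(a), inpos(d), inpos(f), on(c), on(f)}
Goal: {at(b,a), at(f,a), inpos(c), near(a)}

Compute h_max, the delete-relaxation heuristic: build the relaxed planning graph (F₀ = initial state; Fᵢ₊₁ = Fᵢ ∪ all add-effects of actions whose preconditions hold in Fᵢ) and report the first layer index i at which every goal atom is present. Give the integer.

F0 = init (12 atoms)
F1 = F0 ∪ {at(a,a), at(b,b), at(c,c), at(d,d), at(f,c), at(f,d), at(f,f), near(a), near(b), near(c), near(d), near(f)}  (24 atoms)
F2 = F1 ∪ {inpos(c), on(a), on(b), on(d)}  (28 atoms)
goal ⊆ F2  ⇒  h_max = 2

2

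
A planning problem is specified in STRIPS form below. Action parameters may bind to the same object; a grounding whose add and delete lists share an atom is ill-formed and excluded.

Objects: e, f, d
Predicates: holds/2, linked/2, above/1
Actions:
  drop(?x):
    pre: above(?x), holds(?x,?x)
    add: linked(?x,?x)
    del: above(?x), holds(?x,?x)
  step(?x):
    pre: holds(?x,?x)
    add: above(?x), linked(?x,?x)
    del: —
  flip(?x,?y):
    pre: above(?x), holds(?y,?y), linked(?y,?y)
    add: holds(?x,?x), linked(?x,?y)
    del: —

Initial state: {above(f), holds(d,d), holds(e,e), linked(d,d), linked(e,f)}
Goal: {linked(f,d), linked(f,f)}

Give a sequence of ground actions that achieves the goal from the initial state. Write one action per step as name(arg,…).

1. flip(f,d)  →  {above(f), holds(d,d), holds(e,e), holds(f,f), linked(d,d), linked(e,f), linked(f,d)}
2. drop(f)  →  {holds(d,d), holds(e,e), linked(d,d), linked(e,f), linked(f,d), linked(f,f)}

flip(f,d); drop(f)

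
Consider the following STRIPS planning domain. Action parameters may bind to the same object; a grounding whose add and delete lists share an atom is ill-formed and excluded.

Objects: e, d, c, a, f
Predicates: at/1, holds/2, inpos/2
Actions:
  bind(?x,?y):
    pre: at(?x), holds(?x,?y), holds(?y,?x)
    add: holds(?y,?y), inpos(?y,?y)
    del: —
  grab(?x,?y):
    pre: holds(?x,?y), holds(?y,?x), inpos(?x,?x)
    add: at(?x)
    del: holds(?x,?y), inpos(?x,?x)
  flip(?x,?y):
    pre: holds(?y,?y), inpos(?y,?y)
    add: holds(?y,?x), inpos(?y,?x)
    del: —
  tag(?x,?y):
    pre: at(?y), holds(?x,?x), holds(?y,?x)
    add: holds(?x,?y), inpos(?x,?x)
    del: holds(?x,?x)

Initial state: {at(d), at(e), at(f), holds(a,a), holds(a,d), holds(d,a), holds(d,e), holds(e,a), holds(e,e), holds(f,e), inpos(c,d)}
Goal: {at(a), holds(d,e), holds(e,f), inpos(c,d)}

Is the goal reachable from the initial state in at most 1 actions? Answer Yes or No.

No

1. bind(d,a)  →  {at(d), at(e), at(f), holds(a,a), holds(a,d), holds(d,a), holds(d,e), holds(e,a), holds(e,e), holds(f,e), inpos(a,a), inpos(c,d)}
2. grab(a,d)  →  {at(a), at(d), at(e), at(f), holds(a,a), holds(d,a), holds(d,e), holds(e,a), holds(e,e), holds(f,e), inpos(c,d)}
3. tag(e,f)  →  {at(a), at(d), at(e), at(f), holds(a,a), holds(d,a), holds(d,e), holds(e,a), holds(e,f), holds(f,e), inpos(c,d), inpos(e,e)}
optimal plan length = 3; 3 > 1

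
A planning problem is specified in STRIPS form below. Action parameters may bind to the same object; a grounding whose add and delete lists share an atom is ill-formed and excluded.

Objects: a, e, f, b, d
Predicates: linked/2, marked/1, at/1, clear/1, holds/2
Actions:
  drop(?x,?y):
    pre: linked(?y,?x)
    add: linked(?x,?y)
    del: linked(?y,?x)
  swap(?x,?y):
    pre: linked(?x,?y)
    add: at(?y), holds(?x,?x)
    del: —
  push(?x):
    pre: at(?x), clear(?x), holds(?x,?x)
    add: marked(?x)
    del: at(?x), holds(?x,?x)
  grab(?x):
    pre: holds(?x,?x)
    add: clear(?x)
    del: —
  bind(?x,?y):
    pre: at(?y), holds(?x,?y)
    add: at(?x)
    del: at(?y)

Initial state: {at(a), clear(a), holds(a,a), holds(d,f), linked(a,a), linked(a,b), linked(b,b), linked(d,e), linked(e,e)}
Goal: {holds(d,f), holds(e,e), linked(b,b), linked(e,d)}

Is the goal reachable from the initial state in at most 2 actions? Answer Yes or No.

Yes

1. drop(e,d)  →  {at(a), clear(a), holds(a,a), holds(d,f), linked(a,a), linked(a,b), linked(b,b), linked(e,d), linked(e,e)}
2. swap(e,e)  →  {at(a), at(e), clear(a), holds(a,a), holds(d,f), holds(e,e), linked(a,a), linked(a,b), linked(b,b), linked(e,d), linked(e,e)}
optimal plan length = 2; 2 ≤ 2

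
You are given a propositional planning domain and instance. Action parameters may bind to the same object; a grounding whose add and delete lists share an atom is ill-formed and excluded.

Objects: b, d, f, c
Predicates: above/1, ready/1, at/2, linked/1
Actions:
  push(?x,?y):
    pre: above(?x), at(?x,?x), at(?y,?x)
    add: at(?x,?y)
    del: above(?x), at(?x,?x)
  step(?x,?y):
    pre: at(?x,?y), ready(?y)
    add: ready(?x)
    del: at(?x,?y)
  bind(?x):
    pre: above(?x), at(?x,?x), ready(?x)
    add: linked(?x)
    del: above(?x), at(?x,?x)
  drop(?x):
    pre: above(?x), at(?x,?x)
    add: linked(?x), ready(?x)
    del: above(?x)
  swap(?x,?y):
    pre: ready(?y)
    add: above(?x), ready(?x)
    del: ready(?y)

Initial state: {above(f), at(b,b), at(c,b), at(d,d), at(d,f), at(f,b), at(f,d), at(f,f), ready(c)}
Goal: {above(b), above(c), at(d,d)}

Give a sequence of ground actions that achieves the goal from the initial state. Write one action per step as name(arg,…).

swap(b,c); swap(c,b)

1. swap(b,c)  →  {above(b), above(f), at(b,b), at(c,b), at(d,d), at(d,f), at(f,b), at(f,d), at(f,f), ready(b)}
2. swap(c,b)  →  {above(b), above(c), above(f), at(b,b), at(c,b), at(d,d), at(d,f), at(f,b), at(f,d), at(f,f), ready(c)}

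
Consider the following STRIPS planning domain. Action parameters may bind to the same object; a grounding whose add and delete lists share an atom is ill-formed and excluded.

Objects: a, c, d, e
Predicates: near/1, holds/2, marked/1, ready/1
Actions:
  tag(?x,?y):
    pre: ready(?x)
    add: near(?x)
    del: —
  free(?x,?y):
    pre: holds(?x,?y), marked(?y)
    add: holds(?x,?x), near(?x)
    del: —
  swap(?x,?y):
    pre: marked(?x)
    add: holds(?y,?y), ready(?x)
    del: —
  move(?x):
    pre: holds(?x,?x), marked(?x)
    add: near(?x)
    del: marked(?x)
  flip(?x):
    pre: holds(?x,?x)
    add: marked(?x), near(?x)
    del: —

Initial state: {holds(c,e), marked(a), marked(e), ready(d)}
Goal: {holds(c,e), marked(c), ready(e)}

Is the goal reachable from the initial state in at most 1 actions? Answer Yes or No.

1. swap(e,c)  →  {holds(c,c), holds(c,e), marked(a), marked(e), ready(d), ready(e)}
2. flip(c)  →  {holds(c,c), holds(c,e), marked(a), marked(c), marked(e), near(c), ready(d), ready(e)}
optimal plan length = 2; 2 > 1

No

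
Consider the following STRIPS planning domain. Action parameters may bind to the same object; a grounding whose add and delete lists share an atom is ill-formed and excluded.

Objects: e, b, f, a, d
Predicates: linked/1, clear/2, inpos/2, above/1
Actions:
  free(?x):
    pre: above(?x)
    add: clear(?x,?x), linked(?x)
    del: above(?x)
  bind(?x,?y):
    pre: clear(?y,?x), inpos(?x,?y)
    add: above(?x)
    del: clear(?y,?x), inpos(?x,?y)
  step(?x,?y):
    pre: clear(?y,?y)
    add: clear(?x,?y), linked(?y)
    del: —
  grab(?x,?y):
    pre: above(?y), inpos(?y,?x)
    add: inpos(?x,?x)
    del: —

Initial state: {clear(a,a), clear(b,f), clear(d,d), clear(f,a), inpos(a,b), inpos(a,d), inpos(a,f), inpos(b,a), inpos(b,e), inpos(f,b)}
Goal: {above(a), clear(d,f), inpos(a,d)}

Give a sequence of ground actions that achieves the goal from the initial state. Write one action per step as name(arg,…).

1. bind(f,b)  →  {above(f), clear(a,a), clear(d,d), clear(f,a), inpos(a,b), inpos(a,d), inpos(a,f), inpos(b,a), inpos(b,e)}
2. free(f)  →  {clear(a,a), clear(d,d), clear(f,a), clear(f,f), inpos(a,b), inpos(a,d), inpos(a,f), inpos(b,a), inpos(b,e), linked(f)}
3. bind(a,f)  →  {above(a), clear(a,a), clear(d,d), clear(f,f), inpos(a,b), inpos(a,d), inpos(b,a), inpos(b,e), linked(f)}
4. step(d,f)  →  {above(a), clear(a,a), clear(d,d), clear(d,f), clear(f,f), inpos(a,b), inpos(a,d), inpos(b,a), inpos(b,e), linked(f)}

bind(f,b); free(f); bind(a,f); step(d,f)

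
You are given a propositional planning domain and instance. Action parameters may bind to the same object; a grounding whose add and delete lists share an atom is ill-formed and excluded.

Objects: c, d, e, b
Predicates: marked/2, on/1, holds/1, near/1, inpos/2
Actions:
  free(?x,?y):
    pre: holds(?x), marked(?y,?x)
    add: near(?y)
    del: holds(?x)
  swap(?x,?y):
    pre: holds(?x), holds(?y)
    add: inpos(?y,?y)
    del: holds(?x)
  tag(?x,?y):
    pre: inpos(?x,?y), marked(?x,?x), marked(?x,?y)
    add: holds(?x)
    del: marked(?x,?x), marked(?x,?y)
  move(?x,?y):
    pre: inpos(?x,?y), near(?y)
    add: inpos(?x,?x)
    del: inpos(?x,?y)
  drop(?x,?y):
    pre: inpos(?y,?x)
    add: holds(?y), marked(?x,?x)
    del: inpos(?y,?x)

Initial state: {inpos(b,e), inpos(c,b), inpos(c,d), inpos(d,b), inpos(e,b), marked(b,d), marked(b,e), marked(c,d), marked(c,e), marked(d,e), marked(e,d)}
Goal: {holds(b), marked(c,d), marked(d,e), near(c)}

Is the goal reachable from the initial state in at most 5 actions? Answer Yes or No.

1. drop(e,b)  →  {holds(b), inpos(c,b), inpos(c,d), inpos(d,b), inpos(e,b), marked(b,d), marked(b,e), marked(c,d), marked(c,e), marked(d,e), marked(e,d), marked(e,e)}
2. drop(b,d)  →  {holds(b), holds(d), inpos(c,b), inpos(c,d), inpos(e,b), marked(b,b), marked(b,d), marked(b,e), marked(c,d), marked(c,e), marked(d,e), marked(e,d), marked(e,e)}
3. free(d,c)  →  {holds(b), inpos(c,b), inpos(c,d), inpos(e,b), marked(b,b), marked(b,d), marked(b,e), marked(c,d), marked(c,e), marked(d,e), marked(e,d), marked(e,e), near(c)}
optimal plan length = 3; 3 ≤ 5

Yes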